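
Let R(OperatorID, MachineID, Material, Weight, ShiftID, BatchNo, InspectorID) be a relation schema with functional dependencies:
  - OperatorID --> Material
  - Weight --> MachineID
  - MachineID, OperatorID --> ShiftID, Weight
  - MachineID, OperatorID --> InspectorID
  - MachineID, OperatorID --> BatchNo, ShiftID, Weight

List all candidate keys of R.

{MachineID, OperatorID}, {OperatorID, Weight}

Attributes never on any right-hand side: {OperatorID} — every candidate key must contain it.
{MachineID, OperatorID}⁺ = {BatchNo, InspectorID, MachineID, Material, OperatorID, ShiftID, Weight} — all of the relation — so {MachineID, OperatorID} is a candidate key.
{OperatorID, Weight}⁺ = {BatchNo, InspectorID, MachineID, Material, OperatorID, ShiftID, Weight} — all of the relation — so {OperatorID, Weight} is a candidate key.
These are minimal and exhaustive — every other superkey contains one of them.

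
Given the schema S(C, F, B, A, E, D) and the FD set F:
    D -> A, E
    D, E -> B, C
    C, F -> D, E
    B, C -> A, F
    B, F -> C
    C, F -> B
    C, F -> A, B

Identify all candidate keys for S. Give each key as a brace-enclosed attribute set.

{D}⁺ = {A, B, C, D, E, F} — all of the relation — so {D} is a candidate key.
{B, C}⁺ = {A, B, C, D, E, F} — all of the relation — so {B, C} is a candidate key.
{B, F}⁺ = {A, B, C, D, E, F} — all of the relation — so {B, F} is a candidate key.
{C, F}⁺ = {A, B, C, D, E, F} — all of the relation — so {C, F} is a candidate key.
These are minimal and exhaustive — every other superkey contains one of them.

{B, C}, {B, F}, {C, F}, {D}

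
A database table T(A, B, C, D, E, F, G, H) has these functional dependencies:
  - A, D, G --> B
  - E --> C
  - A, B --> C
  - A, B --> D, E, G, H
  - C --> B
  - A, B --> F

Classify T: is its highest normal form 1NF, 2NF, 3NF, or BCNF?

Candidate keys: {A, B}, {A, C}, {A, D, G}, {A, E}. Prime attributes: {A, B, C, D, E, G}.
E --> C: {E}⁺ = {B, C, E}, which is not all of the attributes, so the left side is not a superkey — BCNF is violated.
Since {C} ⊆ prime attributes and every other non-superkey FD also has a prime right side, the schema is in 3NF.

3NF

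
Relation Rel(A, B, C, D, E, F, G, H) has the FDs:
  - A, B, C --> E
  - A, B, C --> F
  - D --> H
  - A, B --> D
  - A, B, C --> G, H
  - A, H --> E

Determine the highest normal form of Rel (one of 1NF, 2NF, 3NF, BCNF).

Candidate key: {A, B, C}. Prime attributes: {A, B, C}.
For D --> H we have {D}⁺ = {D, H}; {D} is not a superkey, so BCNF fails.
Because {H} is non-prime and the left side of D --> H is not a superkey, the relation is not in 3NF.
Since {A, B} ⊂ {A, B, C} and {A, B}⁺ ⊇ {D, E, H} with {D, E, H} non-prime, there is a partial dependency; 2NF fails.

1NF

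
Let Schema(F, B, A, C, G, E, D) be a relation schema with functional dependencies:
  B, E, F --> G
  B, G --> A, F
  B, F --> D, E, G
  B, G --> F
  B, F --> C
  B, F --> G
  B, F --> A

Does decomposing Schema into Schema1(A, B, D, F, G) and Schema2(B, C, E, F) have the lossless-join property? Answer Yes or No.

Yes

The shared attributes are {B, F} and {B, F}⁺ = {A, B, C, D, E, F, G}.
Schema1 is contained in that closure, so Schema1 ∩ Schema2 --> Schema1 holds and the join is lossless.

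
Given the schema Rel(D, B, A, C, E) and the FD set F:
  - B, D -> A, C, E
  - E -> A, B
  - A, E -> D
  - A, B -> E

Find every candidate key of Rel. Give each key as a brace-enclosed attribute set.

{E}⁺ = {A, B, C, D, E}, which is every attribute, so {E} is a candidate key.
{A, B}⁺ = {A, B, C, D, E}, which is every attribute, so {A, B} is a candidate key.
{B, D}⁺ = {A, B, C, D, E}, which is every attribute, so {B, D} is a candidate key.
No proper subset of any of these is a key, and no other minimal superkey exists.

{A, B}, {B, D}, {E}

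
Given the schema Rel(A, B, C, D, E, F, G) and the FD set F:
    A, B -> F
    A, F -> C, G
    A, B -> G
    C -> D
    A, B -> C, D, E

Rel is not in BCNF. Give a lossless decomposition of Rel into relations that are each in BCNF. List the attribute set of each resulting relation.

Candidate key of the original relation: {A, B}.
{A, B, C, D, E, F, G}: {A, F} determines {A, C, D, F, G} here but is not a superkey — split on A, F -> C, D, G, giving {A, C, D, F, G} and {A, B, E, F}.
{A, C, D, F, G}: {C} determines {C, D} here but is not a superkey — split on C -> D, giving {C, D} and {A, C, F, G}.
{C, D} is in BCNF.
{A, C, F, G} is in BCNF.
{A, B, E, F} is in BCNF.

{A, B, E, F}; {A, C, F, G}; {C, D}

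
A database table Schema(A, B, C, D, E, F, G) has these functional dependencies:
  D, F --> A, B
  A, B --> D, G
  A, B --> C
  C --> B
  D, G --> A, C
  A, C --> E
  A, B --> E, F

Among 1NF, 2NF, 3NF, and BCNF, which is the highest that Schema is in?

Candidate keys: {A, B}, {A, C}, {D, F}, {D, G}. Prime attributes: {A, B, C, D, F, G}.
C --> B: {C}⁺ = {B, C}, which is not all of the attributes, so the left side is not a superkey — BCNF is violated.
Its right-hand attributes {B} are all prime, as are those of every other non-superkey FD — the relation is in 3NF.

3NF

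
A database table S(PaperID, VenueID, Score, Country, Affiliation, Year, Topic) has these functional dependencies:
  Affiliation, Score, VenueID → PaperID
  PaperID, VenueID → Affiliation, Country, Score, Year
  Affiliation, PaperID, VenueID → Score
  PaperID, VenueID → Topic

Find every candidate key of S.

No FD produces {VenueID}, so it must be in every candidate key.
{PaperID, VenueID}⁺ = {Affiliation, Country, PaperID, Score, Topic, VenueID, Year} — all of the relation — so {PaperID, VenueID} is a candidate key.
{Affiliation, Score, VenueID}⁺ = {Affiliation, Country, PaperID, Score, Topic, VenueID, Year} — all of the relation — so {Affiliation, Score, VenueID} is a candidate key.
These are minimal and exhaustive — every other superkey contains one of them.

{Affiliation, Score, VenueID}, {PaperID, VenueID}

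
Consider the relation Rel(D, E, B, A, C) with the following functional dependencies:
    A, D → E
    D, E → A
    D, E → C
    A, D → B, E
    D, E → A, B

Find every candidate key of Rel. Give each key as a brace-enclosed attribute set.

No FD produces {D}, so it must be in every candidate key.
{A, D} is a candidate key since {A, D}⁺ = {A, B, C, D, E} covers every attribute.
{D, E} is a candidate key since {D, E}⁺ = {A, B, C, D, E} covers every attribute.
These are minimal and exhaustive — every other superkey contains one of them.

{A, D}, {D, E}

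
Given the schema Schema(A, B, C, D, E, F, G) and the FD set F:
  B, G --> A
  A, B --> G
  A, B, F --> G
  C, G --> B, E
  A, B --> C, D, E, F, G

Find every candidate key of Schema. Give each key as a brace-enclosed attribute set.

{A, B}, {B, G}, {C, G}

{A, B}⁺ = {A, B, C, D, E, F, G} — all of the relation — so {A, B} is a candidate key.
{B, G}⁺ = {A, B, C, D, E, F, G} — all of the relation — so {B, G} is a candidate key.
{C, G}⁺ = {A, B, C, D, E, F, G} — all of the relation — so {C, G} is a candidate key.
Any other superkey properly contains one of these, so there are no further candidate keys.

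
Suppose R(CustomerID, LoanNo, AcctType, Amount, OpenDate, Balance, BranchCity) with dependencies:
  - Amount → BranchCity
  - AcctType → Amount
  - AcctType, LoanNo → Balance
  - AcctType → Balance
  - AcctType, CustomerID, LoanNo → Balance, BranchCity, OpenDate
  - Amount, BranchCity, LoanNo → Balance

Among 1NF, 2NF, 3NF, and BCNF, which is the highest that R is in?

Candidate key: {AcctType, CustomerID, LoanNo}. Prime attributes: {AcctType, CustomerID, LoanNo}.
For Amount → BranchCity we have {Amount}⁺ = {Amount, BranchCity}; {Amount} is not a superkey, so BCNF fails.
Amount → BranchCity determines the non-prime attribute {BranchCity} from a non-superkey — 3NF is violated.
The proper key subset {AcctType} of {AcctType, CustomerID, LoanNo} determines non-prime {Amount, Balance, BranchCity}, so the relation is not even in 2NF.

1NF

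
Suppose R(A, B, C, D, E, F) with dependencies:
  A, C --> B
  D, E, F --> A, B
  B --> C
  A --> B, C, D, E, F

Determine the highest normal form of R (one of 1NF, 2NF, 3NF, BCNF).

Candidate keys: {A}, {D, E, F}. Prime attributes: {A, D, E, F}.
B --> C breaks BCNF: {B}⁺ = {B, C}, so {B} is not a superkey.
Because {C} is non-prime and the left side of B --> C is not a superkey, the relation is not in 3NF.
No non-prime attribute depends on a proper subset of any candidate key, so 2NF holds.

2NF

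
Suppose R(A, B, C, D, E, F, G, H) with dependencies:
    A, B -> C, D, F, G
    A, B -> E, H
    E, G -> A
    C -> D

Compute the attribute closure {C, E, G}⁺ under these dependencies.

Start with {C, E, G}.
E, G -> A applies; add {A} → now {A, C, E, G}.
C -> D applies; add {D} → now {A, C, D, E, G}.
No further FD applies.

{A, C, D, E, G}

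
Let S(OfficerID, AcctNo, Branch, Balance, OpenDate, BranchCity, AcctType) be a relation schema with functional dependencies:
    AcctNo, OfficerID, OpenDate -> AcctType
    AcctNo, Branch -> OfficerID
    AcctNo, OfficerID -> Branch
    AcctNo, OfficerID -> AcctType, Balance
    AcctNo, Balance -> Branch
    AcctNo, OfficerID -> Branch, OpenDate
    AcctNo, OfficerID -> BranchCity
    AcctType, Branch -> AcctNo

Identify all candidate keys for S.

{AcctNo, Balance}, {AcctNo, Branch}, {AcctNo, OfficerID}, {AcctType, Branch}

{AcctNo, Balance}⁺ = {AcctNo, AcctType, Balance, Branch, BranchCity, OfficerID, OpenDate} — all of the relation — so {AcctNo, Balance} is a candidate key.
{AcctNo, Branch}⁺ = {AcctNo, AcctType, Balance, Branch, BranchCity, OfficerID, OpenDate} — all of the relation — so {AcctNo, Branch} is a candidate key.
{AcctNo, OfficerID}⁺ = {AcctNo, AcctType, Balance, Branch, BranchCity, OfficerID, OpenDate} — all of the relation — so {AcctNo, OfficerID} is a candidate key.
{AcctType, Branch}⁺ = {AcctNo, AcctType, Balance, Branch, BranchCity, OfficerID, OpenDate} — all of the relation — so {AcctType, Branch} is a candidate key.
Any other superkey properly contains one of these, so there are no further candidate keys.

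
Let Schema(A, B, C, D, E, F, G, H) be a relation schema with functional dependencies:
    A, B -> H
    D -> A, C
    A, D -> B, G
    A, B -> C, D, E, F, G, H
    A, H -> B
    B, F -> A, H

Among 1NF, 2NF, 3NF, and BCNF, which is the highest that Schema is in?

BCNF

Candidate keys: {A, B}, {A, H}, {B, F}, {D}. Prime attributes: {A, B, D, F, H}.
The left-hand side of every FD is a superkey, so BCNF is satisfied.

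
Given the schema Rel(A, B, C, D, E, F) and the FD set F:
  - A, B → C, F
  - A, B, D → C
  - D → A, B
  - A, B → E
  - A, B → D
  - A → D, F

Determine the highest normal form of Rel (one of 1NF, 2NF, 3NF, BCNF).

Candidate keys: {A}, {D}. Prime attributes: {A, D}.
Every FD has a superkey on the left, so the relation is in BCNF.

BCNF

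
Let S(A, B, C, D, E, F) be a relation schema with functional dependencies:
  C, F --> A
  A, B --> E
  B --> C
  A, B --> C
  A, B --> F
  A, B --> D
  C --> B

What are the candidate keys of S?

{A, B}⁺ = {A, B, C, D, E, F} — all of the relation — so {A, B} is a candidate key.
{A, C}⁺ = {A, B, C, D, E, F} — all of the relation — so {A, C} is a candidate key.
{B, F}⁺ = {A, B, C, D, E, F} — all of the relation — so {B, F} is a candidate key.
{C, F}⁺ = {A, B, C, D, E, F} — all of the relation — so {C, F} is a candidate key.
These are minimal and exhaustive — every other superkey contains one of them.

{A, B}, {A, C}, {B, F}, {C, F}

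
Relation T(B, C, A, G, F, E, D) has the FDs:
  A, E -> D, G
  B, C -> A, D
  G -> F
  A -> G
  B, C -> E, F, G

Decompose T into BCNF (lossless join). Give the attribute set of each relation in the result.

{A, B, C, E}; {A, D, E}; {A, G}; {F, G}

Candidate key of the original relation: {B, C}.
Within {A, B, C, D, E, F, G}: {A, E}⁺ ∩ {A, B, C, D, E, F, G} = {A, D, E, F, G}, not the whole set, so A, E -> D, F, G violates BCNF; decompose into {A, D, E, F, G} and {A, B, C, E}.
Within {A, D, E, F, G}: {G}⁺ ∩ {A, D, E, F, G} = {F, G}, not the whole set, so G -> F violates BCNF; decompose into {F, G} and {A, D, E, G}.
{F, G}: every determinant is a superkey — BCNF.
Within {A, D, E, G}: {A}⁺ ∩ {A, D, E, G} = {A, G}, not the whole set, so A -> G violates BCNF; decompose into {A, G} and {A, D, E}.
{A, G}: every determinant is a superkey — BCNF.
{A, D, E}: every determinant is a superkey — BCNF.
{A, B, C, E}: every determinant is a superkey — BCNF.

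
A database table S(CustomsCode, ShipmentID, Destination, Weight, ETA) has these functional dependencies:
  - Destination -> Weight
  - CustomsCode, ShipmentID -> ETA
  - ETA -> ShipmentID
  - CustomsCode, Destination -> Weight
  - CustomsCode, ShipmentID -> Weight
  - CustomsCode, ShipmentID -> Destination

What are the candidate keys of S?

{CustomsCode, ETA}, {CustomsCode, ShipmentID}

{CustomsCode} never appears on the right of any FD, so every key must include it.
{CustomsCode, ETA}⁺ = {CustomsCode, Destination, ETA, ShipmentID, Weight} — all of the relation — so {CustomsCode, ETA} is a candidate key.
{CustomsCode, ShipmentID}⁺ = {CustomsCode, Destination, ETA, ShipmentID, Weight} — all of the relation — so {CustomsCode, ShipmentID} is a candidate key.
No proper subset of any of these is a key, and no other minimal superkey exists.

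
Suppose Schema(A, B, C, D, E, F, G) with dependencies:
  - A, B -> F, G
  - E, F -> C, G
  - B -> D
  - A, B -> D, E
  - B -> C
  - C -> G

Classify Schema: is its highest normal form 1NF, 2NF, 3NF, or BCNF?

1NF

Candidate key: {A, B}. Prime attributes: {A, B}.
E, F -> C, G: {E, F}⁺ = {C, E, F, G}, which is not all of the attributes, so the left side is not a superkey — BCNF is violated.
E, F -> C, G determines the non-prime attributes {C, G} from a non-superkey — 3NF is violated.
{B} is a proper subset of the key {A, B}, and {B}⁺ contains the non-prime attributes {C, D, G} — a partial dependency, so 2NF is violated.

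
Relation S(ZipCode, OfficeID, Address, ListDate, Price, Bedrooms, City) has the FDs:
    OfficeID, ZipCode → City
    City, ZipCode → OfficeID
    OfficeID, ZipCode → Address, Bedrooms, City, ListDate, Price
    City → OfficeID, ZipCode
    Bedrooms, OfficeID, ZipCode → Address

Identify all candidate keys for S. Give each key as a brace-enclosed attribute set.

{City}, {OfficeID, ZipCode}

Closure of {City} is {Address, Bedrooms, City, ListDate, OfficeID, Price, ZipCode}, the whole schema; {City} is a candidate key.
Closure of {OfficeID, ZipCode} is {Address, Bedrooms, City, ListDate, OfficeID, Price, ZipCode}, the whole schema; {OfficeID, ZipCode} is a candidate key.
These are minimal and exhaustive — every other superkey contains one of them.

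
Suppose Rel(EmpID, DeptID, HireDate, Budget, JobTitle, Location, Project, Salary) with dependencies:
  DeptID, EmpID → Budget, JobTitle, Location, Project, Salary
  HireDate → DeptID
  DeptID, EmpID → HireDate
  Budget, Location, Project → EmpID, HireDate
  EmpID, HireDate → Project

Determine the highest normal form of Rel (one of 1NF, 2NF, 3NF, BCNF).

Candidate keys: {Budget, Location, Project}, {DeptID, EmpID}, {EmpID, HireDate}. Prime attributes: {Budget, DeptID, EmpID, HireDate, Location, Project}.
HireDate → DeptID breaks BCNF: {HireDate}⁺ = {DeptID, HireDate}, so {HireDate} is not a superkey.
But every attribute on its right side ({DeptID}) is prime, and the same holds for every other non-superkey FD, so 3NF still holds.

3NF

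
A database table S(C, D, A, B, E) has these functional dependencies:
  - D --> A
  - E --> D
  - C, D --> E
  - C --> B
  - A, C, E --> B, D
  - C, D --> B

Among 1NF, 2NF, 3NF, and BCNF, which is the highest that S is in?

Candidate keys: {C, D}, {C, E}. Prime attributes: {C, D, E}.
D --> A breaks BCNF: {D}⁺ = {A, D}, so {D} is not a superkey.
Because {A} is non-prime and the left side of D --> A is not a superkey, the relation is not in 3NF.
{C} is a proper subset of the key {C, D}, and {C}⁺ contains the non-prime attribute {B} — a partial dependency, so 2NF is violated.

1NF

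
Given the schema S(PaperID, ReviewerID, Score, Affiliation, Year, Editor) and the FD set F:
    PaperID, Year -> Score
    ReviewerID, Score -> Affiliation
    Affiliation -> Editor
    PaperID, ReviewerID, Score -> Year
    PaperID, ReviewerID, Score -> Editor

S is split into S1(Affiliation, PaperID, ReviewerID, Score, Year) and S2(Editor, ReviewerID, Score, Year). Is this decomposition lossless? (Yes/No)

Yes

S1 ∩ S2 = {ReviewerID, Score, Year}; its closure under F is {Affiliation, Editor, ReviewerID, Score, Year}.
This includes all of S2, so the common attributes are a superkey of S2 — the join is lossless.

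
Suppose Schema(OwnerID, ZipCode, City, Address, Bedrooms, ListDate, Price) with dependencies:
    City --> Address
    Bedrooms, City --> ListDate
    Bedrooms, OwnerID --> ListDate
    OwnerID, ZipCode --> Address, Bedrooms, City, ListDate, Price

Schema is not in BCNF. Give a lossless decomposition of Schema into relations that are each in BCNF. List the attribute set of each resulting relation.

Candidate key of the original relation: {OwnerID, ZipCode}.
Within {Address, Bedrooms, City, ListDate, OwnerID, Price, ZipCode}: {City}⁺ ∩ {Address, Bedrooms, City, ListDate, OwnerID, Price, ZipCode} = {Address, City}, not the whole set, so City --> Address violates BCNF; decompose into {Address, City} and {Bedrooms, City, ListDate, OwnerID, Price, ZipCode}.
{Address, City} has no BCNF violation.
Within {Bedrooms, City, ListDate, OwnerID, Price, ZipCode}: {Bedrooms, City}⁺ ∩ {Bedrooms, City, ListDate, OwnerID, Price, ZipCode} = {Bedrooms, City, ListDate}, not the whole set, so Bedrooms, City --> ListDate violates BCNF; decompose into {Bedrooms, City, ListDate} and {Bedrooms, City, OwnerID, Price, ZipCode}.
{Bedrooms, City, ListDate} has no BCNF violation.
{Bedrooms, City, OwnerID, Price, ZipCode} has no BCNF violation.

{Address, City}; {Bedrooms, City, ListDate}; {Bedrooms, City, OwnerID, Price, ZipCode}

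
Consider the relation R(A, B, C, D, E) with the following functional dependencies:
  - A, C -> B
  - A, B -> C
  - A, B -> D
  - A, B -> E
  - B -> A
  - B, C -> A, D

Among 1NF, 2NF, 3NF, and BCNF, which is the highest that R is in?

BCNF

Candidate keys: {A, C}, {B}. Prime attributes: {A, B, C}.
The left-hand side of every FD is a superkey, so BCNF is satisfied.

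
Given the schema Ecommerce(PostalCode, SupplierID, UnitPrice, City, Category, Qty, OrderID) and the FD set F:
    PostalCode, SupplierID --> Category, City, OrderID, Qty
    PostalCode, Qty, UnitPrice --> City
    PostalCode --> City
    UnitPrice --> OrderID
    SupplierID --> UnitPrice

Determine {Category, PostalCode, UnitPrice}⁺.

Start with {Category, PostalCode, UnitPrice}.
PostalCode --> City applies; add {City} → now {Category, City, PostalCode, UnitPrice}.
UnitPrice --> OrderID applies; add {OrderID} → now {Category, City, OrderID, PostalCode, UnitPrice}.
No further FD applies.

{Category, City, OrderID, PostalCode, UnitPrice}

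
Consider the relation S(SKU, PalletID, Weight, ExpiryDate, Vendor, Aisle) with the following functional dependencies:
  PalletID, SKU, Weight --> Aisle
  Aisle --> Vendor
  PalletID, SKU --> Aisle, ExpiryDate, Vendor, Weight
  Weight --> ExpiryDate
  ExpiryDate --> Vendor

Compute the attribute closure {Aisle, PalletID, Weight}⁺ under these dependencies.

{Aisle, ExpiryDate, PalletID, Vendor, Weight}

Start with {Aisle, PalletID, Weight}.
Aisle --> Vendor applies; add {Vendor} → now {Aisle, PalletID, Vendor, Weight}.
Weight --> ExpiryDate applies; add {ExpiryDate} → now {Aisle, ExpiryDate, PalletID, Vendor, Weight}.
No further FD applies.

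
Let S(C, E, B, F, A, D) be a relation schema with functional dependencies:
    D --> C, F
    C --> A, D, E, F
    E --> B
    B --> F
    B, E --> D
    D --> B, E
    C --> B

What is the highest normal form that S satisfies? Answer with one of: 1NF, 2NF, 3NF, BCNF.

2NF

Candidate keys: {C}, {D}, {E}. Prime attributes: {C, D, E}.
For B --> F we have {B}⁺ = {B, F}; {B} is not a superkey, so BCNF fails.
Because {F} is non-prime and the left side of B --> F is not a superkey, the relation is not in 3NF.
Every candidate key is a single attribute, so no partial dependency is possible; 2NF holds.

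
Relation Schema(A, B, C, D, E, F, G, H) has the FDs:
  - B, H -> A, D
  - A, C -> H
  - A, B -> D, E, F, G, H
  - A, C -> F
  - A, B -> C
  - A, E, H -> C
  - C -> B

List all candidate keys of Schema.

{A, B}, {A, C}, {A, E, H}, {B, H}, {C, H}

{A, B} is a candidate key since {A, B}⁺ = {A, B, C, D, E, F, G, H} covers every attribute.
{A, C} is a candidate key since {A, C}⁺ = {A, B, C, D, E, F, G, H} covers every attribute.
{B, H} is a candidate key since {B, H}⁺ = {A, B, C, D, E, F, G, H} covers every attribute.
{C, H} is a candidate key since {C, H}⁺ = {A, B, C, D, E, F, G, H} covers every attribute.
{A, E, H} is a candidate key since {A, E, H}⁺ = {A, B, C, D, E, F, G, H} covers every attribute.
These are minimal and exhaustive — every other superkey contains one of them.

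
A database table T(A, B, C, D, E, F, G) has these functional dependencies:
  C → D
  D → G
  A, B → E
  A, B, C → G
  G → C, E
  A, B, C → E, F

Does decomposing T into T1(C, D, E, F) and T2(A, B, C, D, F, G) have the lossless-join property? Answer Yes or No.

The shared attributes are {C, D, F} and {C, D, F}⁺ = {C, D, E, F, G}.
Since T1 ⊆ {C, D, E, F, G}, the intersection is a superkey of T1; the decomposition is lossless.

Yes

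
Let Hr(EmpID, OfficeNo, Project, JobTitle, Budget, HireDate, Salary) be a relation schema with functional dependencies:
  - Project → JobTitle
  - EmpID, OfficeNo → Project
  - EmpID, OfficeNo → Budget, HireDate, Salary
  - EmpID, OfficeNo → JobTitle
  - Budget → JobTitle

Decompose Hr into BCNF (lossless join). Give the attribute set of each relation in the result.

{Budget, EmpID, HireDate, OfficeNo, Project, Salary}; {JobTitle, Project}

Candidate key of the original relation: {EmpID, OfficeNo}.
{Budget, EmpID, HireDate, JobTitle, OfficeNo, Project, Salary}: {Project} determines {JobTitle, Project} here but is not a superkey — split on Project → JobTitle, giving {JobTitle, Project} and {Budget, EmpID, HireDate, OfficeNo, Project, Salary}.
{JobTitle, Project} is in BCNF.
{Budget, EmpID, HireDate, OfficeNo, Project, Salary} is in BCNF.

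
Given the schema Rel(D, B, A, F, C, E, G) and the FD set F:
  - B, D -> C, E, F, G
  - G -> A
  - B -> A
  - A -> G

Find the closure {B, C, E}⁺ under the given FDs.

Start with {B, C, E}.
B -> A applies; add {A} → now {A, B, C, E}.
A -> G applies; add {G} → now {A, B, C, E, G}.
No further FD applies.

{A, B, C, E, G}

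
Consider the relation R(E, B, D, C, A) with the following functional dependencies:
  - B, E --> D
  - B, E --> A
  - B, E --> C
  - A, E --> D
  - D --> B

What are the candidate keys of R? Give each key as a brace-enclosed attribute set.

{E} never appears on the right of any FD, so every key must include it.
{A, E}⁺ = {A, B, C, D, E} — all of the relation — so {A, E} is a candidate key.
{B, E}⁺ = {A, B, C, D, E} — all of the relation — so {B, E} is a candidate key.
{D, E}⁺ = {A, B, C, D, E} — all of the relation — so {D, E} is a candidate key.
Any other superkey properly contains one of these, so there are no further candidate keys.

{A, E}, {B, E}, {D, E}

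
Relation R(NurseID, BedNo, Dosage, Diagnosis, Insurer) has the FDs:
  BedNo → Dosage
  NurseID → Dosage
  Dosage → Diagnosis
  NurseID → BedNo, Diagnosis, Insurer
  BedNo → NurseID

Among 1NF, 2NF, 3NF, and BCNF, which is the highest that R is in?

2NF

Candidate keys: {BedNo}, {NurseID}. Prime attributes: {BedNo, NurseID}.
For Dosage → Diagnosis we have {Dosage}⁺ = {Diagnosis, Dosage}; {Dosage} is not a superkey, so BCNF fails.
Dosage → Diagnosis determines the non-prime attribute {Diagnosis} from a non-superkey — 3NF is violated.
Every candidate key is a single attribute, so no partial dependency is possible; 2NF holds.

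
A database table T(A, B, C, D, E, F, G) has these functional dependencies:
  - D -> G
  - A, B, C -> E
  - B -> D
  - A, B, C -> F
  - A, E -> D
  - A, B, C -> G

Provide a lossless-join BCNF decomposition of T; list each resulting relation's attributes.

{A, B, C, E, F}; {B, D}; {D, G}

Candidate key of the original relation: {A, B, C}.
In {A, B, C, D, E, F, G}, {D} is not a superkey ({D}⁺ restricted to this set is {D, G}), so split on D -> G into {D, G} and {A, B, C, D, E, F}.
{D, G} has no BCNF violation.
In {A, B, C, D, E, F}, {B} is not a superkey ({B}⁺ restricted to this set is {B, D}), so split on B -> D into {B, D} and {A, B, C, E, F}.
{B, D} has no BCNF violation.
{A, B, C, E, F} has no BCNF violation.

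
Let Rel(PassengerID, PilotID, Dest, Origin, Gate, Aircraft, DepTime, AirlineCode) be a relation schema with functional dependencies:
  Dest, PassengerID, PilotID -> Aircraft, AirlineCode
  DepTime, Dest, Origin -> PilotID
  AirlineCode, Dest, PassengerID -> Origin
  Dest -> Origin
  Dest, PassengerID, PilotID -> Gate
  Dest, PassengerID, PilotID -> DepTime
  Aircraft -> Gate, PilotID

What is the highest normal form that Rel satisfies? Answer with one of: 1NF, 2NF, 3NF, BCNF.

1NF

Candidate keys: {Aircraft, Dest, PassengerID}, {DepTime, Dest, PassengerID}, {Dest, PassengerID, PilotID}. Prime attributes: {Aircraft, DepTime, Dest, PassengerID, PilotID}.
DepTime, Dest, Origin -> PilotID: {DepTime, Dest, Origin}⁺ = {DepTime, Dest, Origin, PilotID}, which is not all of the attributes, so the left side is not a superkey — BCNF is violated.
AirlineCode, Dest, PassengerID -> Origin determines the non-prime attribute {Origin} from a non-superkey — 3NF is violated.
{Aircraft} is a proper subset of the key {Aircraft, Dest, PassengerID}, and {Aircraft}⁺ contains the non-prime attribute {Gate} — a partial dependency, so 2NF is violated.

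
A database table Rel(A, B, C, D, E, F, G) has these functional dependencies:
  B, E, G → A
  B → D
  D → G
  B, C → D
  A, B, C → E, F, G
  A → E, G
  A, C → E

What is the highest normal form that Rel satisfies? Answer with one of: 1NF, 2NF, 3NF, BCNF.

Candidate keys: {A, B, C}, {B, C, E}. Prime attributes: {A, B, C, E}.
For B, E, G → A we have {B, E, G}⁺ = {A, B, D, E, G}; {B, E, G} is not a superkey, so BCNF fails.
B → D determines the non-prime attribute {D} from a non-superkey — 3NF is violated.
{A} is a proper subset of the key {A, B, C}, and {A}⁺ contains the non-prime attribute {G} — a partial dependency, so 2NF is violated.

1NF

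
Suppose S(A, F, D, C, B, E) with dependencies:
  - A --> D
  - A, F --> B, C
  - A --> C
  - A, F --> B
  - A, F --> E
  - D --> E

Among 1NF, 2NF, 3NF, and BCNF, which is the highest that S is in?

1NF

Candidate key: {A, F}. Prime attributes: {A, F}.
A --> D breaks BCNF: {A}⁺ = {A, C, D, E}, so {A} is not a superkey.
A --> D determines the non-prime attribute {D} from a non-superkey — 3NF is violated.
The proper key subset {A} of {A, F} determines non-prime {C, D, E}, so the relation is not even in 2NF.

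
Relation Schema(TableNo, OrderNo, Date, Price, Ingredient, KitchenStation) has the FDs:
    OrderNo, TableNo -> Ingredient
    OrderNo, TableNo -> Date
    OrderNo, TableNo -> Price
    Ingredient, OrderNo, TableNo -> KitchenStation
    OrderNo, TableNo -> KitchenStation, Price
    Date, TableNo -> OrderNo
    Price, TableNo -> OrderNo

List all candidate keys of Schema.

{Date, TableNo}, {OrderNo, TableNo}, {Price, TableNo}

{TableNo} never appears on the right of any FD, so every key must include it.
Closure of {Date, TableNo} is {Date, Ingredient, KitchenStation, OrderNo, Price, TableNo}, the whole schema; {Date, TableNo} is a candidate key.
Closure of {OrderNo, TableNo} is {Date, Ingredient, KitchenStation, OrderNo, Price, TableNo}, the whole schema; {OrderNo, TableNo} is a candidate key.
Closure of {Price, TableNo} is {Date, Ingredient, KitchenStation, OrderNo, Price, TableNo}, the whole schema; {Price, TableNo} is a candidate key.
These are minimal and exhaustive — every other superkey contains one of them.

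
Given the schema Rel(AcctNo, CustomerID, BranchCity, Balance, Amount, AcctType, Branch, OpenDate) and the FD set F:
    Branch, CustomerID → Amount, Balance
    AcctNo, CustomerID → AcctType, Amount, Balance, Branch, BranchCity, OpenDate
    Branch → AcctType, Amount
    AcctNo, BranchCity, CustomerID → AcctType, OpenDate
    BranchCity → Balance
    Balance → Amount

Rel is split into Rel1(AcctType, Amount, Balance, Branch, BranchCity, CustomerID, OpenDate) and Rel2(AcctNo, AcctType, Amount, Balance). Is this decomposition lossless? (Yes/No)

The shared attributes are {AcctType, Amount, Balance} and {AcctType, Amount, Balance}⁺ = {AcctType, Amount, Balance}.
Rel1 ⊄ {AcctType, Amount, Balance} and Rel2 ⊄ {AcctType, Amount, Balance}, so the split is lossy.

No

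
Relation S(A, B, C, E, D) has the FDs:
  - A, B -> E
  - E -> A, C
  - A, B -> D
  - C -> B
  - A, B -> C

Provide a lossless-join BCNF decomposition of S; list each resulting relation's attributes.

Candidate keys of the original relation: {A, B}, {A, C}, {E}.
In {A, B, C, D, E}, {C} is not a superkey ({C}⁺ restricted to this set is {B, C}), so split on C -> B into {B, C} and {A, C, D, E}.
{B, C} has no BCNF violation.
{A, C, D, E} has no BCNF violation.

{A, C, D, E}; {B, C}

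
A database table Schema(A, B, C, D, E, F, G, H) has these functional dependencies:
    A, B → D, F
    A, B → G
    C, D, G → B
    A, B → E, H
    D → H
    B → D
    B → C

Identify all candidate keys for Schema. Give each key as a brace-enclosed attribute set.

{A, B}, {A, C, D, G}

{A} never appears on the right of any FD, so every key must include it.
{A, B}⁺ = {A, B, C, D, E, F, G, H}, which is every attribute, so {A, B} is a candidate key.
{A, C, D, G}⁺ = {A, B, C, D, E, F, G, H}, which is every attribute, so {A, C, D, G} is a candidate key.
Any other superkey properly contains one of these, so there are no further candidate keys.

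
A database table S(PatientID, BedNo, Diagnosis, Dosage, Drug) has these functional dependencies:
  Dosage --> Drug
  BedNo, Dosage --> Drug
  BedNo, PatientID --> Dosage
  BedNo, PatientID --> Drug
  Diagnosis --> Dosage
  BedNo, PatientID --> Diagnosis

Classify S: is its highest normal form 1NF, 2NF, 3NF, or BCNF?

Candidate key: {BedNo, PatientID}. Prime attributes: {BedNo, PatientID}.
Dosage --> Drug breaks BCNF: {Dosage}⁺ = {Dosage, Drug}, so {Dosage} is not a superkey.
Dosage --> Drug determines the non-prime attribute {Drug} from a non-superkey — 3NF is violated.
No non-prime attribute depends on a proper subset of any candidate key, so 2NF holds.

2NF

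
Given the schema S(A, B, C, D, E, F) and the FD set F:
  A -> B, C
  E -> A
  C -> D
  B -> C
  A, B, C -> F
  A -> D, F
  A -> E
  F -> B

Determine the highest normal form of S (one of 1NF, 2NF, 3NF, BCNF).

Candidate keys: {A}, {E}. Prime attributes: {A, E}.
C -> D breaks BCNF: {C}⁺ = {C, D}, so {C} is not a superkey.
C -> D determines the non-prime attribute {D} from a non-superkey — 3NF is violated.
Every candidate key is a single attribute, so no partial dependency is possible; 2NF holds.

2NF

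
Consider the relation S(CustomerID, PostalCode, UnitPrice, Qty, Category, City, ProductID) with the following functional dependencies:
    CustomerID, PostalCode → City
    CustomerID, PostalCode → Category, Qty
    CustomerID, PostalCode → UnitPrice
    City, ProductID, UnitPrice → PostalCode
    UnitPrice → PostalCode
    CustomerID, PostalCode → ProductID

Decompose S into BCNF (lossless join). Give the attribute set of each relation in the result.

Candidate keys of the original relation: {CustomerID, PostalCode}, {CustomerID, UnitPrice}.
Within {Category, City, CustomerID, PostalCode, ProductID, Qty, UnitPrice}: {City, ProductID, UnitPrice}⁺ ∩ {Category, City, CustomerID, PostalCode, ProductID, Qty, UnitPrice} = {City, PostalCode, ProductID, UnitPrice}, not the whole set, so City, ProductID, UnitPrice → PostalCode violates BCNF; decompose into {City, PostalCode, ProductID, UnitPrice} and {Category, City, CustomerID, ProductID, Qty, UnitPrice}.
Within {City, PostalCode, ProductID, UnitPrice}: {UnitPrice}⁺ ∩ {City, PostalCode, ProductID, UnitPrice} = {PostalCode, UnitPrice}, not the whole set, so UnitPrice → PostalCode violates BCNF; decompose into {PostalCode, UnitPrice} and {City, ProductID, UnitPrice}.
{PostalCode, UnitPrice} has no BCNF violation.
{City, ProductID, UnitPrice} has no BCNF violation.
{Category, City, CustomerID, ProductID, Qty, UnitPrice} has no BCNF violation.

{Category, City, CustomerID, ProductID, Qty, UnitPrice}; {PostalCode, UnitPrice}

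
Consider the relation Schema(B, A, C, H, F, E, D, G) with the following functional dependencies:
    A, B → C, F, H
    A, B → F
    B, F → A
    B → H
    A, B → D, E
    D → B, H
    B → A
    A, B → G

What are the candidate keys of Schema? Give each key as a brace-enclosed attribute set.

{B}⁺ = {A, B, C, D, E, F, G, H} — all of the relation — so {B} is a candidate key.
{D}⁺ = {A, B, C, D, E, F, G, H} — all of the relation — so {D} is a candidate key.
Any other superkey properly contains one of these, so there are no further candidate keys.

{B}, {D}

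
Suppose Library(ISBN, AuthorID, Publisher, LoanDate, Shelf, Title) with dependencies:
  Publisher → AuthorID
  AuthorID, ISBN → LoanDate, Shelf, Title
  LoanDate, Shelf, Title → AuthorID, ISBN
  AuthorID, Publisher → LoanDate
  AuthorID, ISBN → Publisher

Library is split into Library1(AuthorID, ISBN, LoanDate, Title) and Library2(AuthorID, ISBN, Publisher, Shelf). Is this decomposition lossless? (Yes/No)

Yes

The shared attributes are {AuthorID, ISBN} and {AuthorID, ISBN}⁺ = {AuthorID, ISBN, LoanDate, Publisher, Shelf, Title}.
Since Library1 ⊆ {AuthorID, ISBN, LoanDate, Publisher, Shelf, Title}, the intersection is a superkey of Library1; the decomposition is lossless.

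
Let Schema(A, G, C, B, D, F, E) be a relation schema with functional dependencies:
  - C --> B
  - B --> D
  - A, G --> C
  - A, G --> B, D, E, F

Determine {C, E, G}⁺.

{B, C, D, E, G}

Start with {C, E, G}.
C --> B applies; add {B} → now {B, C, E, G}.
B --> D applies; add {D} → now {B, C, D, E, G}.
No further FD applies.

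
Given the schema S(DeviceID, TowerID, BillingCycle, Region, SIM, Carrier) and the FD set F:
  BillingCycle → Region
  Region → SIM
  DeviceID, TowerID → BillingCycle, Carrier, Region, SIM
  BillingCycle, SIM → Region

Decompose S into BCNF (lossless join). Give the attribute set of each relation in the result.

{BillingCycle, Carrier, DeviceID, TowerID}; {BillingCycle, Region}; {Region, SIM}

Candidate key of the original relation: {DeviceID, TowerID}.
{BillingCycle, Carrier, DeviceID, Region, SIM, TowerID}: {BillingCycle} determines {BillingCycle, Region, SIM} here but is not a superkey — split on BillingCycle → Region, SIM, giving {BillingCycle, Region, SIM} and {BillingCycle, Carrier, DeviceID, TowerID}.
{BillingCycle, Region, SIM}: {Region} determines {Region, SIM} here but is not a superkey — split on Region → SIM, giving {Region, SIM} and {BillingCycle, Region}.
{Region, SIM} has no BCNF violation.
{BillingCycle, Region} has no BCNF violation.
{BillingCycle, Carrier, DeviceID, TowerID} has no BCNF violation.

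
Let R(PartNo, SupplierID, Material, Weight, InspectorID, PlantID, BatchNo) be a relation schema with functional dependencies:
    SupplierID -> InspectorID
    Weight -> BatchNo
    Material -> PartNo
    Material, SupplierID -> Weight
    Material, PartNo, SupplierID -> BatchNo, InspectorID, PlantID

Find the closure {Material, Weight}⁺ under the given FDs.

{BatchNo, Material, PartNo, Weight}

Start with {Material, Weight}.
Weight -> BatchNo applies; add {BatchNo} → now {BatchNo, Material, Weight}.
Material -> PartNo applies; add {PartNo} → now {BatchNo, Material, PartNo, Weight}.
No further FD applies.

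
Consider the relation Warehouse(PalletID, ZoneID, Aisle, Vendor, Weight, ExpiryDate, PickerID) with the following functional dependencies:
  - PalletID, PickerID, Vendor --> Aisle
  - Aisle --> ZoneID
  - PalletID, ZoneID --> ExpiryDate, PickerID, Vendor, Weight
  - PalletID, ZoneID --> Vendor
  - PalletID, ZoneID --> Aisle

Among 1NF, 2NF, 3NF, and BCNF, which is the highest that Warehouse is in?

3NF

Candidate keys: {Aisle, PalletID}, {PalletID, PickerID, Vendor}, {PalletID, ZoneID}. Prime attributes: {Aisle, PalletID, PickerID, Vendor, ZoneID}.
For Aisle --> ZoneID we have {Aisle}⁺ = {Aisle, ZoneID}; {Aisle} is not a superkey, so BCNF fails.
Its right-hand attributes {ZoneID} are all prime, as are those of every other non-superkey FD — the relation is in 3NF.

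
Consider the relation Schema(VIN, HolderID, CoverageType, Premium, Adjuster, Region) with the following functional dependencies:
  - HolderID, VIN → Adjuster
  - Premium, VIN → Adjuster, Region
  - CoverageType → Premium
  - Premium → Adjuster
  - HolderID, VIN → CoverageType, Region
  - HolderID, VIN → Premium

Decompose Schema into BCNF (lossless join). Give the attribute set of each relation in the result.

Candidate key of the original relation: {HolderID, VIN}.
{Adjuster, CoverageType, HolderID, Premium, Region, VIN}: {Premium, VIN} determines {Adjuster, Premium, Region, VIN} here but is not a superkey — split on Premium, VIN → Adjuster, Region, giving {Adjuster, Premium, Region, VIN} and {CoverageType, HolderID, Premium, VIN}.
{Adjuster, Premium, Region, VIN}: {Premium} determines {Adjuster, Premium} here but is not a superkey — split on Premium → Adjuster, giving {Adjuster, Premium} and {Premium, Region, VIN}.
{Adjuster, Premium}: every determinant is a superkey — BCNF.
{Premium, Region, VIN}: every determinant is a superkey — BCNF.
{CoverageType, HolderID, Premium, VIN}: {CoverageType} determines {CoverageType, Premium} here but is not a superkey — split on CoverageType → Premium, giving {CoverageType, Premium} and {CoverageType, HolderID, VIN}.
{CoverageType, Premium}: every determinant is a superkey — BCNF.
{CoverageType, HolderID, VIN}: every determinant is a superkey — BCNF.

{Adjuster, Premium}; {CoverageType, HolderID, VIN}; {CoverageType, Premium}; {Premium, Region, VIN}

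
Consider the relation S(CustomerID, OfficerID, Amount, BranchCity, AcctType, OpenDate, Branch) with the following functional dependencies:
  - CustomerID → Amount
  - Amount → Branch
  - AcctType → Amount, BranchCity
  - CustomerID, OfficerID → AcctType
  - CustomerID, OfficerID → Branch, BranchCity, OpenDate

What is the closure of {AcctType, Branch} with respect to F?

{AcctType, Amount, Branch, BranchCity}

Start with {AcctType, Branch}.
AcctType → Amount, BranchCity applies; add {Amount, BranchCity} → now {AcctType, Amount, Branch, BranchCity}.
No further FD applies.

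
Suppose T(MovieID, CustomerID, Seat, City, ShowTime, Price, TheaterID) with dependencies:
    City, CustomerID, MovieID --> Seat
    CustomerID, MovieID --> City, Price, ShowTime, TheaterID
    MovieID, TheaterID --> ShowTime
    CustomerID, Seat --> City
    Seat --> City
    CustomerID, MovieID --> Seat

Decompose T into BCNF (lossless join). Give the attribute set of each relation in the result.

Candidate key of the original relation: {CustomerID, MovieID}.
{City, CustomerID, MovieID, Price, Seat, ShowTime, TheaterID}: {MovieID, TheaterID} determines {MovieID, ShowTime, TheaterID} here but is not a superkey — split on MovieID, TheaterID --> ShowTime, giving {MovieID, ShowTime, TheaterID} and {City, CustomerID, MovieID, Price, Seat, TheaterID}.
{MovieID, ShowTime, TheaterID} has no BCNF violation.
{City, CustomerID, MovieID, Price, Seat, TheaterID}: {CustomerID, Seat} determines {City, CustomerID, Seat} here but is not a superkey — split on CustomerID, Seat --> City, giving {City, CustomerID, Seat} and {CustomerID, MovieID, Price, Seat, TheaterID}.
{City, CustomerID, Seat}: {Seat} determines {City, Seat} here but is not a superkey — split on Seat --> City, giving {City, Seat} and {CustomerID, Seat}.
{City, Seat} has no BCNF violation.
{CustomerID, Seat} has no BCNF violation.
{CustomerID, MovieID, Price, Seat, TheaterID} has no BCNF violation.

{City, Seat}; {CustomerID, MovieID, Price, Seat, TheaterID}; {MovieID, ShowTime, TheaterID}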